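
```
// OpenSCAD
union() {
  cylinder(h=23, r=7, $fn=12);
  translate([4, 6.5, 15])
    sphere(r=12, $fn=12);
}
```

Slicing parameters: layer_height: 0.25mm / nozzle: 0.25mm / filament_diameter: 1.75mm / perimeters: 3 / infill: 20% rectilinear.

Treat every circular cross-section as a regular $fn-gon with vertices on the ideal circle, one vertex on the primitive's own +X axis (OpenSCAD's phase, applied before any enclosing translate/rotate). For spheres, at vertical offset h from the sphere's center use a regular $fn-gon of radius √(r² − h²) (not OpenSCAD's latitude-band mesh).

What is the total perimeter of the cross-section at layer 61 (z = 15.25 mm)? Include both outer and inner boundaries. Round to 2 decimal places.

77.86 mm

At z = 15.25 mm: the r=7 cylinder gives a regular 12-gon of circumradius 7 (constant along its height) (perimeter = 2·12·7.000·sin(180°/12) = 43.48 mm); the r=12 sphere at (4, 6.5) slices to a regular 12-gon of circumradius 11.997 (√(r²−h²) with h=0.25 from center) (perimeter = 2·12·11.997·sin(180°/12) = 74.52 mm); Merging all regions: the regions partially overlap (shared area 119.60 mm²), so the edge portions inside another operand are dropped and the merged outline is re-measured after clipping — boundary = 77.86 mm. Overall, the cross-section is a single solid region. Total boundary length (outer) = 77.86 mm.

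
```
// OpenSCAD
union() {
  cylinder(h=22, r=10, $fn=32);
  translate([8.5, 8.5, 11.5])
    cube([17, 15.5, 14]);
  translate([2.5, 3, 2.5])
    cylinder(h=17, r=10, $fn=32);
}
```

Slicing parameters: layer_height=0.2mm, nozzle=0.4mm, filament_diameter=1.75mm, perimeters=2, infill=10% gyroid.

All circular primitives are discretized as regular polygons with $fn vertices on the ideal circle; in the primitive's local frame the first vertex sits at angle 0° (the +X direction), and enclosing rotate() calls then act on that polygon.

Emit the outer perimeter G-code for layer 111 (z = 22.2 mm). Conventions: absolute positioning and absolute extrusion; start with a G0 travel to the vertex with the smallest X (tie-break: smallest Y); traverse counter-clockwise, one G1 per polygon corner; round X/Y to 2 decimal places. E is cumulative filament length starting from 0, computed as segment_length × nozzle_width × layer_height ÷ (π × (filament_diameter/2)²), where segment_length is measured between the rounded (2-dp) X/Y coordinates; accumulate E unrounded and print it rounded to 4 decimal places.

G0 X8.50 Y8.50 Z22.20
G1 X25.50 Y8.50 E0.5654
G1 X25.50 Y24.00 E1.0810
G1 X8.50 Y24.00 E1.6464
G1 X8.50 Y8.50 E2.1619

At z = 22.2 mm: the cylinder is not intersected at this z (z outside [0, 22]); the 17×15.5 cube at (8.5, 8.5) contributes its full rectangle; the cylinder at (2.5, 3) does not reach this height (z outside [2.5, 19.5]); Taking the union: only the 17×15.5 cube at (8.5, 8.5) is present, so the union is just that shape — 1 connected region. The outline is a single polygon with 4 vertices. Extrusion per mm of travel: 0.4 × 0.2 / (π × 0.875²) = 0.033260. Accumulating E over each segment gives final E = 2.1619.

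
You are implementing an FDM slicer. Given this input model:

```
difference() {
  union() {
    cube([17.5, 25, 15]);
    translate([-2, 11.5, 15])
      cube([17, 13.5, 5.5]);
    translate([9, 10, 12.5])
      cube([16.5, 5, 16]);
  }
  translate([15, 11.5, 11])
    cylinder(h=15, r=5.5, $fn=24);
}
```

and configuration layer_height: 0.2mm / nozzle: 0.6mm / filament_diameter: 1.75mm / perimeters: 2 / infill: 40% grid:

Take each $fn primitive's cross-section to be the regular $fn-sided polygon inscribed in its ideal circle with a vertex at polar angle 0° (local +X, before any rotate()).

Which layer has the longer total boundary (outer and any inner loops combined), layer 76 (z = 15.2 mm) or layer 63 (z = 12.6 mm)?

Layer 76 (z = 15.2): the cube is not intersected at this z (z outside [0, 15]); the 17×13.5 cube at (-2, 11.5) contributes its full rectangle (perimeter 61.00 mm); the cube at (9, 10) is present — its section is the full 16.5×5 rectangle (perimeter 43.00 mm); Combining (union): the regions partially overlap (shared area 21.00 mm²), so the edge portions inside another operand are dropped and the merged outline is re-measured after clipping — boundary = 85.00 mm; the r=5.5 cylinder at (15, 11.5) gives a regular 24-gon of circumradius 5.5 (constant along its height) (perimeter = 2·24·5.500·sin(180°/24) = 34.46 mm); Subtracting the remaining from the first: starting from that combined region, the r=5.5 cylinder at (15, 11.5) partially overlaps it — only the 57.43 mm² overlap (of its 93.95 mm²) is removed, clipping the outline — boundary = 83.72 mm. So its perimeter = 83.72 mm. Layer 63 (z = 12.6): the cube is present — its section is the full 17.5×25 rectangle (perimeter 85.00 mm); the cube at (-2, 11.5) is not intersected at this z (z outside [15, 20.5]); the cube at (9, 10) is present — its section is the full 16.5×5 rectangle (perimeter 43.00 mm); Merging all regions: the regions partially overlap (shared area 42.50 mm²), so the edge portions inside another operand are dropped and the merged outline is re-measured after clipping — boundary = 101.00 mm; the cylinder at (15, 11.5): section is a regular 24-gon, circumradius r=5.5 (perimeter = 2·24·5.500·sin(180°/24) = 34.46 mm); Taking the first minus the rest: starting from that combined region, the r=5.5 cylinder at (15, 11.5) partially overlaps it — only the 86.66 mm² overlap (of its 93.95 mm²) is removed, clipping the outline — boundary = 119.56 mm. So its perimeter = 119.56 mm. Layer 63 is larger (119.56 vs 83.72 mm).

layer 63 (z = 12.6 mm)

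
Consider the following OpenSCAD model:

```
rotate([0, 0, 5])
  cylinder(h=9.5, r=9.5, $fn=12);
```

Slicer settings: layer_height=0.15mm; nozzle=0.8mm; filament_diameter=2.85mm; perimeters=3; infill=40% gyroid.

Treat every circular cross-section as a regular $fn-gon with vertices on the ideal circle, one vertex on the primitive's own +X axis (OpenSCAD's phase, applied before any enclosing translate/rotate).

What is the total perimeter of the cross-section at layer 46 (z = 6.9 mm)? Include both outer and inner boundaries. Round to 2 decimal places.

At z = 6.9 mm: the r=9.5 cylinder gives a regular 12-gon of circumradius 9.5 (constant along its height) (perimeter = 2·12·9.500·sin(180°/12) = 59.01 mm); (rotated 5° about Z; rotation is an isometry so areas/perimeters/island counts are preserved). Overall, the cross-section is a single solid region. Total boundary length (outer) = 59.01 mm.

59.01 mm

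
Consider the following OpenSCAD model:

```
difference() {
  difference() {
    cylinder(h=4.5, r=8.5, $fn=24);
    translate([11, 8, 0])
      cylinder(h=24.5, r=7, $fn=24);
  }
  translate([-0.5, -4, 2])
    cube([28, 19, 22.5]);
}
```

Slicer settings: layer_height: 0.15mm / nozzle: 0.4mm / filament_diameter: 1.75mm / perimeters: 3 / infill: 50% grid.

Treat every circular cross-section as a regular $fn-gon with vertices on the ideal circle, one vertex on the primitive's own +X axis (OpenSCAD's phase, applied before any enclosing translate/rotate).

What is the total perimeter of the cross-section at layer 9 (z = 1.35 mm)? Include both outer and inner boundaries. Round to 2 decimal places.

53.41 mm

At z = 1.35 mm: the r=8.5 cylinder contributes a regular 24-gon of circumradius 8.5 (perimeter = 2·24·8.500·sin(180°/24) = 53.25 mm); the r=7 cylinder at (11, 8) contributes a regular 24-gon of circumradius 7 (perimeter = 2·24·7.000·sin(180°/24) = 43.86 mm); Subtracting the remaining from the first: starting from the r=8.5 cylinder, the r=7 cylinder at (11, 8) partially overlaps it — only the 8.82 mm² overlap (of its 152.19 mm²) is removed, clipping the outline — boundary = 53.41 mm; the cube at (-0.5, -4) is absent (z outside [2, 24.5]); Subtracting the remaining from the first: none of the subtracted shapes is present at this height, so the result so far is unchanged — boundary = 53.41 mm. Overall, the cross-section is a single solid region. Total boundary length (outer) = 53.41 mm.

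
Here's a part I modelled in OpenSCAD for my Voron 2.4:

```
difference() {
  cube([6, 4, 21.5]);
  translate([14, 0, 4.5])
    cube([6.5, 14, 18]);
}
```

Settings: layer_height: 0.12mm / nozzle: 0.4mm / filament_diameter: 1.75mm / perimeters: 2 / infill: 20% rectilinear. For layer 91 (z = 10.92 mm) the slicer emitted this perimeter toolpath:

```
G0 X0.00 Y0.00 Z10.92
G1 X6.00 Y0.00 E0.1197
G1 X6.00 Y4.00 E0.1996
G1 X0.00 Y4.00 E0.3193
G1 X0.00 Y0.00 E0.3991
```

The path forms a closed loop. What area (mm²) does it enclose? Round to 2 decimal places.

Apply the shoelace formula to the sequence of (X, Y) vertices; enclosed area = 24.00 mm².

24.00 mm²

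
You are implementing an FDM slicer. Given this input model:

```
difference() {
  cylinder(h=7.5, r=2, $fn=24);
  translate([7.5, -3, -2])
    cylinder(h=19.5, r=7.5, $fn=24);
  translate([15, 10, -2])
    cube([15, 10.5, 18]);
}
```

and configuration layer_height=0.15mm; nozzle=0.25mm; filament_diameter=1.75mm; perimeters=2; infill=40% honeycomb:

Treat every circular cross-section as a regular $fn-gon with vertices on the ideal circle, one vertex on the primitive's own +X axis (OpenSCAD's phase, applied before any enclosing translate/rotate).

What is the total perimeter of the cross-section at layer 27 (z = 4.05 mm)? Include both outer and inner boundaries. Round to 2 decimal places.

11.69 mm

At z = 4.05 mm: the r=2 cylinder gives a regular 24-gon of circumradius 2 (constant along its height) (perimeter = 2·24·2.000·sin(180°/24) = 12.53 mm); the cylinder at (7.5, -3): section is a regular 24-gon, circumradius r=7.5 (perimeter = 2·24·7.500·sin(180°/24) = 46.99 mm); the 15×10.5 cube at (15, 10) contributes its full rectangle (perimeter 51.00 mm); After the difference (first − rest): starting from the r=2 cylinder, the r=7.5 cylinder at (7.5, -3) partially overlaps it — only the 3.50 mm² overlap (of its 174.70 mm²) is removed, clipping the outline; the 15×10.5 cube at (15, 10) misses the remaining region (no effect) — boundary = 11.69 mm. Overall, the cross-section is a single solid region. Total boundary length (outer) = 11.69 mm.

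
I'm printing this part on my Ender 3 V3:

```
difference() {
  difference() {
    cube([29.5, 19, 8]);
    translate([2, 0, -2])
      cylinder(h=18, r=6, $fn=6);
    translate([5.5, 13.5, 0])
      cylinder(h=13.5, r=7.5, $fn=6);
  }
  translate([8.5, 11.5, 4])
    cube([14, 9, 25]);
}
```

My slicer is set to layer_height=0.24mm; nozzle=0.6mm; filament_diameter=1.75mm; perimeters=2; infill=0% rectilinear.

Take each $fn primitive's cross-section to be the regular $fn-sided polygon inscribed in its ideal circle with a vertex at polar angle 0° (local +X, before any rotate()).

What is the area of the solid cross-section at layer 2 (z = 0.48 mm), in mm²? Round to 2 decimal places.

At z = 0.48 mm: the cube (footprint 29.5×19) is included at this height (area 560.50 mm²); the r=6 cylinder at (2, 0) gives a regular 6-gon of circumradius 6 (constant along its height) (area = (6/2)·6.000²·sin(360°/6) = 93.53 mm²); the cylinder at (5.5, 13.5): section is a regular 6-gon, circumradius r=7.5 (area = (6/2)·7.500²·sin(360°/6) = 146.14 mm²); After the difference (first − rest): starting from the 29.5×19 cube (560.50 mm²), the r=6 cylinder at (2, 0) partially overlaps it — only the 33.77 mm² overlap (of its 93.53 mm²) is removed, clipping the outline; the r=7.5 cylinder at (5.5, 13.5) partially overlaps it — only the 131.18 mm² overlap (of its 146.14 mm²) is removed, clipping the outline — area = 395.55 mm²; the cube at (8.5, 11.5) is absent (z outside [4, 29]); After the difference (first − rest): none of the subtracted shapes is present at this height, so that combined region is unchanged — area = 395.55 mm². Overall, the cross-section has 2 separate islands. Net area = 395.55 mm².

395.55 mm²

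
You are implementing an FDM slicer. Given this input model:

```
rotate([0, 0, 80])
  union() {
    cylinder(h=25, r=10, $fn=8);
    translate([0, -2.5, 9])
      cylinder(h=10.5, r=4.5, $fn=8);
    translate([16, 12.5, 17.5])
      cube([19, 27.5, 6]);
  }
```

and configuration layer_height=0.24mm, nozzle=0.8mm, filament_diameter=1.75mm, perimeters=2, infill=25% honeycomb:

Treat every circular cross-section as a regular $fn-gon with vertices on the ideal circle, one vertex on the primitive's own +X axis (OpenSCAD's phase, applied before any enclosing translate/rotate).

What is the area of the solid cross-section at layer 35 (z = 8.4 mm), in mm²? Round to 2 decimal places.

282.84 mm²

At z = 8.4 mm: the cylinder: section is a regular 8-gon, circumradius r=10 (area = (8/2)·10.000²·sin(360°/8) = 282.84 mm²); the cylinder at (0, -2.5) is absent (z outside [9, 19.5]); the cube at (16, 12.5) is not intersected at this z (z outside [17.5, 23.5]); Merging all regions: only the r=10 cylinder is present, so the union is just that shape — area = 282.84 mm²; (whole slice rotated 80° about Z — lengths, areas and connectivity unchanged). Overall, the cross-section is a single solid region. Net area = 282.84 mm².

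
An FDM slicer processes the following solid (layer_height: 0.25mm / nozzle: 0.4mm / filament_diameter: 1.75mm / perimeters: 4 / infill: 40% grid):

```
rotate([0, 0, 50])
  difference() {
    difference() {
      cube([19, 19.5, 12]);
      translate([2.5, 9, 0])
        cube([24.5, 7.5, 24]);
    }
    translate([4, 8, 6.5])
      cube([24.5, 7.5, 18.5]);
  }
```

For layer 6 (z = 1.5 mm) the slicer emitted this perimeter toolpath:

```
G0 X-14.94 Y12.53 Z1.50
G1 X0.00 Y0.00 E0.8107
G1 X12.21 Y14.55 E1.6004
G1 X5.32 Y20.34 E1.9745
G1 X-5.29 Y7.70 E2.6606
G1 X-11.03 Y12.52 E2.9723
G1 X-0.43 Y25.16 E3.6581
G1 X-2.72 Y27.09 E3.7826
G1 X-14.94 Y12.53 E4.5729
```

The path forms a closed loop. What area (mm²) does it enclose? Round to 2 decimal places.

246.75 mm²

Apply the shoelace formula to the sequence of (X, Y) vertices; enclosed area = 246.75 mm².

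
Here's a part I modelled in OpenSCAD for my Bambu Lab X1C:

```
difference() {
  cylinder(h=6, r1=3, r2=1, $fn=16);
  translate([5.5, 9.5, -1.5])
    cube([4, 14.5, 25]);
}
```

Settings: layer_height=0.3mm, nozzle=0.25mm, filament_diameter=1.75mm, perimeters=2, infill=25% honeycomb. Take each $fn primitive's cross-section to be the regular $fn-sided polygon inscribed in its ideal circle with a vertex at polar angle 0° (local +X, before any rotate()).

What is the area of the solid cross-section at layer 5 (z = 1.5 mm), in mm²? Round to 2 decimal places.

At z = 1.5 mm: the cone: at t=0.250 of its height the radius interpolates to r₁+(r₂−r₁)t = 2.500, giving a regular 16-gon of that circumradius (area = (16/2)·2.500²·sin(360°/16) = 19.13 mm²); the 4×14.5 cube at (5.5, 9.5) contributes its full rectangle (area 58.00 mm²); After the difference (first − rest): starting from the cone (19.13 mm²), the 4×14.5 cube at (5.5, 9.5) misses the remaining region (no effect) — area = 19.13 mm². Overall, the cross-section is a single solid region. Net area = 19.13 mm².

19.13 mm²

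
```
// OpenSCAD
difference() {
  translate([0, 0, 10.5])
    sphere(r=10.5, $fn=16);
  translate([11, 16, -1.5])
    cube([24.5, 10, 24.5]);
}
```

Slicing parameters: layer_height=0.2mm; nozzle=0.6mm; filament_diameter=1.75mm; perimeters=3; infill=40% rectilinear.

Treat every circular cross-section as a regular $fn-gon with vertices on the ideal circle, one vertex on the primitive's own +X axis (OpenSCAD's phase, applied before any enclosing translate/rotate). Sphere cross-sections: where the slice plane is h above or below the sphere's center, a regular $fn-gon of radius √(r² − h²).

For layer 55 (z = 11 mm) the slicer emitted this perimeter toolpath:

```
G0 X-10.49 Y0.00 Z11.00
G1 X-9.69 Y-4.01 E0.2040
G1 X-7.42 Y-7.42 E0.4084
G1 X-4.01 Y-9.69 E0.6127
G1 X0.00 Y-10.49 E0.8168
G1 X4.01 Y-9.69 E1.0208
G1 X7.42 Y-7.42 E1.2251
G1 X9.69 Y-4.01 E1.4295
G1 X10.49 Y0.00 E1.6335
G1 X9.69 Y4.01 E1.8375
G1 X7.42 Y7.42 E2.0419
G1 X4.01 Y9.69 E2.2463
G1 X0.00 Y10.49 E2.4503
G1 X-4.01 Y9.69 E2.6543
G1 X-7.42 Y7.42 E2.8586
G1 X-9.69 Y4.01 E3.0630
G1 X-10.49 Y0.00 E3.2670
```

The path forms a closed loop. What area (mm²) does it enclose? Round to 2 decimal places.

Apply the shoelace formula to the sequence of (X, Y) vertices; enclosed area = 336.84 mm².

336.84 mm²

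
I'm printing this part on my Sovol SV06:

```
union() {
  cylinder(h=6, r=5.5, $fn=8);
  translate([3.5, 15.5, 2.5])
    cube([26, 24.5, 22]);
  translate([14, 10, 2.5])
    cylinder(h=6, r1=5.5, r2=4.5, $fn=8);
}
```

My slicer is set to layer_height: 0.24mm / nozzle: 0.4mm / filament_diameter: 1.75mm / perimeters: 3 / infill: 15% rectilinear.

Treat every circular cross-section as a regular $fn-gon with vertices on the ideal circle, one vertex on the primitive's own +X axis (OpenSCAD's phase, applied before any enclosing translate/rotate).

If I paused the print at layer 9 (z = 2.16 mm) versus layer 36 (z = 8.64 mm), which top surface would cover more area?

Layer 9 (z = 2.16): the r=5.5 cylinder gives a regular 8-gon of circumradius 5.5 (constant along its height) (area = (8/2)·5.500²·sin(360°/8) = 85.56 mm²); the cube at (3.5, 15.5) does not reach this height (z outside [2.5, 24.5]); the cone at (14, 10) is not intersected at this z (z outside [2.5, 8.5]); Taking the union: only the r=5.5 cylinder is present, so the union is just that shape — area = 85.56 mm². So its area = 85.56 mm². Layer 36 (z = 8.64): the cylinder is absent (z outside [0, 6]); the cube at (3.5, 15.5) (footprint 26×24.5) is included at this height (area 637.00 mm²); the cone at (14, 10) is not intersected at this z (z outside [2.5, 8.5]); Merging all regions: only the 26×24.5 cube at (3.5, 15.5) is present, so the union is just that shape — area = 637.00 mm². So its area = 637.00 mm². Layer 36 is larger (637.00 vs 85.56 mm²).

layer 36 (z = 8.64 mm)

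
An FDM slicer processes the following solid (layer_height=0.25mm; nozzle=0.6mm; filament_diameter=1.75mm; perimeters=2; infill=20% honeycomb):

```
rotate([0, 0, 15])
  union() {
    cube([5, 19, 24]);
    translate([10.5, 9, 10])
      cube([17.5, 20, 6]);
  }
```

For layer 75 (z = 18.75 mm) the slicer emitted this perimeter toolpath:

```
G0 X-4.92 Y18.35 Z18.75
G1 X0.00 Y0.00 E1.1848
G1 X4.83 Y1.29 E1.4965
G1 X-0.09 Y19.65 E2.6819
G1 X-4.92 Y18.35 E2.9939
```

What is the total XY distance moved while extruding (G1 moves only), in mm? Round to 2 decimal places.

48.01 mm

Sum the Euclidean lengths of each G1 segment: total = 48.01 mm.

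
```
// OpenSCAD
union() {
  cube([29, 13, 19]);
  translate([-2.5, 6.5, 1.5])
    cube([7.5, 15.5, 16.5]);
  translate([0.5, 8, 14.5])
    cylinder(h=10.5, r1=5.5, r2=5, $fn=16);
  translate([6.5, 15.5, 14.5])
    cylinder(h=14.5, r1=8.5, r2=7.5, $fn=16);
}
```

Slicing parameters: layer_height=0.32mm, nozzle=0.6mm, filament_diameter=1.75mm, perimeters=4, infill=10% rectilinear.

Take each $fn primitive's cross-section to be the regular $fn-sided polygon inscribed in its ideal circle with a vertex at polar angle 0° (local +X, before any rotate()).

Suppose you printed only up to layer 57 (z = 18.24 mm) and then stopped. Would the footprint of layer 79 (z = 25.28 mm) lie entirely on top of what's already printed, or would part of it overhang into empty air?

Compare the two slices. At z = 18.24: the 29×13 cube contributes its full rectangle (area 377.00 mm²); the cube at (-2.5, 6.5) is not intersected at this z (z outside [1.5, 18]); the cone at (0.5, 8) (r1=5.5→r2=5) has section circumradius 5.322 here — a regular 16-gon (area = (16/2)·5.322²·sin(360°/16) = 86.71 mm²); the cone at (6.5, 15.5): at t=0.258 of its height the radius interpolates to r₁+(r₂−r₁)t = 8.242, giving a regular 16-gon of that circumradius (area = (16/2)·8.242²·sin(360°/16) = 207.97 mm²); Combining (union): the regions partially overlap — summed areas 671.68 mm² minus the doubly-counted overlap 112.77 mm² gives 558.91 mm² — area = 558.91 mm². At z = 25.28: the cube is not intersected at this z (z outside [0, 19]); the cube at (-2.5, 6.5) does not reach this height (z outside [1.5, 18]); the cone at (0.5, 8) is not intersected at this z (z outside [14.5, 25]); the cone at (6.5, 15.5) contributes a regular 16-gon of circumradius 7.757 (interpolated between r1=8.5 and r2=7.5 at t=0.743) (area = (16/2)·7.757²·sin(360°/16) = 184.19 mm²); Taking the union: only the cone at (6.5, 15.5) is present, so the union is just that shape — area = 184.19 mm². Checking containment: the cross-section at z = 25.28 is a subset of the cross-section at z = 18.24.

entirely on top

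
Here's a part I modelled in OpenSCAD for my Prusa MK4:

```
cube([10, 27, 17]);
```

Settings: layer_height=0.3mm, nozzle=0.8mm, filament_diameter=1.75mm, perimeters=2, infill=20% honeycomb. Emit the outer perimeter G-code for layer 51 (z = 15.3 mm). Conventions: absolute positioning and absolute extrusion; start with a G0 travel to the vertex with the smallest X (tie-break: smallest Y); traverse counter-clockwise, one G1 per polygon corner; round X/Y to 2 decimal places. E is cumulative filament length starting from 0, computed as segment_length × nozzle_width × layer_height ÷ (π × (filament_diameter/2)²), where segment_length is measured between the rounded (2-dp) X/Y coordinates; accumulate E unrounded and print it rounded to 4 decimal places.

G0 X0.00 Y0.00 Z15.30
G1 X10.00 Y0.00 E0.9978
G1 X10.00 Y27.00 E3.6919
G1 X0.00 Y27.00 E4.6897
G1 X0.00 Y0.00 E7.3837

At z = 15.3 mm: the 10×27 cube contributes its full rectangle. The outline is a single polygon with 4 vertices. Extrusion per mm of travel: 0.8 × 0.3 / (π × 0.875²) = 0.099780. Accumulating E over each segment gives final E = 7.3837.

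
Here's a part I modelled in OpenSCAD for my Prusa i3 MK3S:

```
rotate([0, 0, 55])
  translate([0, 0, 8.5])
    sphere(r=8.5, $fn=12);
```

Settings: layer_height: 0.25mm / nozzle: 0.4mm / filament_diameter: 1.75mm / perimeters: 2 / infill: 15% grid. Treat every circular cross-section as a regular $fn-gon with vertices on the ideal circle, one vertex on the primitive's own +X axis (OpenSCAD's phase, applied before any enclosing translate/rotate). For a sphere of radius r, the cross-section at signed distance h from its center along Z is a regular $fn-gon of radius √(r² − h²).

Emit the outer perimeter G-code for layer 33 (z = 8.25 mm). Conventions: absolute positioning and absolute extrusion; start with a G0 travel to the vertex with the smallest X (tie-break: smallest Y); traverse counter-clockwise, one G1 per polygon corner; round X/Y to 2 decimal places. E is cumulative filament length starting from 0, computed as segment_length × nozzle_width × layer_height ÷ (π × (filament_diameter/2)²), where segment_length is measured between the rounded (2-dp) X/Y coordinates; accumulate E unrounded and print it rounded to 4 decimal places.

At z = 8.25 mm: the r=8.5 sphere contributes a regular 12-gon of circumradius √(8.5²−0.25²) = 8.496; (whole slice rotated 55° about Z — lengths, areas and connectivity unchanged). The outline is a single polygon with 12 vertices. Extrusion per mm of travel: 0.4 × 0.25 / (π × 0.875²) = 0.041575. Accumulating E over each segment gives final E = 2.1936.

G0 X-8.46 Y0.74 Z8.25
G1 X-7.70 Y-3.59 E0.1828
G1 X-4.87 Y-6.96 E0.3657
G1 X-0.74 Y-8.46 E0.5484
G1 X3.59 Y-7.70 E0.7312
G1 X6.96 Y-4.87 E0.9141
G1 X8.46 Y-0.74 E1.0968
G1 X7.70 Y3.59 E1.2796
G1 X4.87 Y6.96 E1.4626
G1 X0.74 Y8.46 E1.6452
G1 X-3.59 Y7.70 E1.8280
G1 X-6.96 Y4.87 E2.0110
G1 X-8.46 Y0.74 E2.1936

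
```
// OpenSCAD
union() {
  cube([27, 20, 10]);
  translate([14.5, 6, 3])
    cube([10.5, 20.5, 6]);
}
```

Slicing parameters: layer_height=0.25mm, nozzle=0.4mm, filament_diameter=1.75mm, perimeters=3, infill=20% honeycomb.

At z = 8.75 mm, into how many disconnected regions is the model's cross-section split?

1

At z = 8.75 mm: the cube is present — its section is the full 27×20 rectangle; the cube at (14.5, 6) is present — its section is the full 10.5×20.5 rectangle; Merging all regions: the regions partially overlap (shared area 147.00 mm²), so overlapping operands fuse into one piece — 1 connected region. The result has 1 disconnected region.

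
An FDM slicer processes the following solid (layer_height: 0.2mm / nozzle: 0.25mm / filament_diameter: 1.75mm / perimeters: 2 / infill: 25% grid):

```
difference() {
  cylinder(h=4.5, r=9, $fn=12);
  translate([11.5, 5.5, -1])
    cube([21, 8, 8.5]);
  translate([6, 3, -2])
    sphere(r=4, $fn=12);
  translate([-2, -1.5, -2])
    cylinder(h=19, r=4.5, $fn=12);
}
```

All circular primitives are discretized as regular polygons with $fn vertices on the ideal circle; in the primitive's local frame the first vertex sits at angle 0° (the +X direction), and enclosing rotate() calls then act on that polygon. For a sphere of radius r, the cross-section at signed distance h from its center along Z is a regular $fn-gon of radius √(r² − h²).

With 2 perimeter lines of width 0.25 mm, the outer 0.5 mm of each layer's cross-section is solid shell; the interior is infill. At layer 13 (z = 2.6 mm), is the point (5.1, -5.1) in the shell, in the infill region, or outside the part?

At z = 2.6 mm: the r=9 cylinder gives a regular 12-gon of circumradius 9 (constant along its height); the 21×8 cube at (11.5, 5.5) contributes its full rectangle; the sphere at (6, 3) is absent (|z−center|=4.600 > r=4); the r=4.5 cylinder at (-2, -1.5) gives a regular 12-gon of circumradius 4.5 (constant along its height); After the difference (first − rest): starting from the r=9 cylinder, the 21×8 cube at (11.5, 5.5) misses the remaining region (no effect); the r=4.5 cylinder at (-2, -1.5) lies wholly inside it (removes its full 60.75 mm² and its 27.95 mm outline becomes a hole wall) — 1 connected region with 1 hole. Overall, the cross-section is one region with 1 hole. The nearest boundary edge runs (7.79, -4.50)→(4.50, -7.79); distance from the point to it = 1.48 mm. The point is inside the cross-section and 1.48 mm from the nearest boundary — more than the 0.5 mm shell width (2 × 0.25), so it's in the infill interior.

infill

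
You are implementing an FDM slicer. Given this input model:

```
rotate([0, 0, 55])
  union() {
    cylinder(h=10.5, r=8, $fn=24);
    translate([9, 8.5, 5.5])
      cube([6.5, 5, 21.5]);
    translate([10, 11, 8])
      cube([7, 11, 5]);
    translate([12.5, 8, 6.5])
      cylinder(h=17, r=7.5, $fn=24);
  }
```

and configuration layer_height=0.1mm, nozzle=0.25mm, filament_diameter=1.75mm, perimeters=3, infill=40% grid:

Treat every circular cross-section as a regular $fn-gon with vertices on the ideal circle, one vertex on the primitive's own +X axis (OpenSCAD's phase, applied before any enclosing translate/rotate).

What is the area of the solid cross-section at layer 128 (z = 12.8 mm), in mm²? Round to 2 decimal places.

At z = 12.8 mm: the cylinder is not intersected at this z (z outside [0, 10.5]); the 6.5×5 cube at (9, 8.5) contributes its full rectangle (area 32.50 mm²); the 7×11 cube at (10, 11) contributes its full rectangle (area 77.00 mm²); the cylinder at (12.5, 8): section is a regular 24-gon, circumradius r=7.5 (area = (24/2)·7.500²·sin(360°/24) = 174.70 mm²); Merging all regions: the regions partially overlap — summed areas 284.20 mm² minus the doubly-counted overlap 61.19 mm² gives 223.02 mm² — area = 223.02 mm²; (whole slice rotated 55° about Z — lengths, areas and connectivity unchanged). Overall, the cross-section is a single solid region. Net area = 223.02 mm².

223.02 mm²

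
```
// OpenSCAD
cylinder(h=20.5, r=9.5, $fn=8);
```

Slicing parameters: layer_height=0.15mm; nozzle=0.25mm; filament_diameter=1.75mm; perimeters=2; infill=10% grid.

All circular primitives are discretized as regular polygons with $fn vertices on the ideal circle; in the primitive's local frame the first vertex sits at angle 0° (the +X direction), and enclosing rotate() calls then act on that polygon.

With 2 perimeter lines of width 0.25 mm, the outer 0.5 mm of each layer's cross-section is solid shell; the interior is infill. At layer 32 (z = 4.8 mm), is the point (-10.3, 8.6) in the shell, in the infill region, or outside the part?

At z = 4.8 mm: the r=9.5 cylinder contributes a regular 8-gon of circumradius 9.5. Overall, the cross-section is a single solid region. The nearest boundary edge runs (0.00, 9.50)→(-6.72, 6.72); distance from the point to it = 4.05 mm. The point is not inside any of the regions above, so it lies outside the cross-section (4.05 mm from the nearest boundary).

outside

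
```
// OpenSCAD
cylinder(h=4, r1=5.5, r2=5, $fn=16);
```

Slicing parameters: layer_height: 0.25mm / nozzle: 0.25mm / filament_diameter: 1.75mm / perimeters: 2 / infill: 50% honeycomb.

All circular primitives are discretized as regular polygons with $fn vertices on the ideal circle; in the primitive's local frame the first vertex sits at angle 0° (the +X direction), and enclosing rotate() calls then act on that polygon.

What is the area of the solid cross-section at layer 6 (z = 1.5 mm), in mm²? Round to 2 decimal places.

86.40 mm²

At z = 1.5 mm: the cone (r1=5.5→r2=5) has section circumradius 5.312 here — a regular 16-gon (area = (16/2)·5.312²·sin(360°/16) = 86.40 mm²). Overall, the cross-section is a single solid region. Net area = 86.40 mm².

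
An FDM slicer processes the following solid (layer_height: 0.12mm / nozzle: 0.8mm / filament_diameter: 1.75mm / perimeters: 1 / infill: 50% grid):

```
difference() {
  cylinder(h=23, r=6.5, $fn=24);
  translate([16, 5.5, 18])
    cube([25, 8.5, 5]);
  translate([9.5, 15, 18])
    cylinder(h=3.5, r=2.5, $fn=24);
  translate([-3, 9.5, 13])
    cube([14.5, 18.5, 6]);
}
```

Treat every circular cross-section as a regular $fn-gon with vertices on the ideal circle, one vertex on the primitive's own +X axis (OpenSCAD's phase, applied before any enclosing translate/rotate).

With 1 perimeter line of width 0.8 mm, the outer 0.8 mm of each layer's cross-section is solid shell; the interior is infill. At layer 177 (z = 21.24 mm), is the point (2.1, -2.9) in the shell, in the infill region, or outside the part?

infill

At z = 21.24 mm: the r=6.5 cylinder contributes a regular 24-gon of circumradius 6.5; the cube at (16, 5.5) is present — its section is the full 25×8.5 rectangle; the r=2.5 cylinder at (9.5, 15) gives a regular 24-gon of circumradius 2.5 (constant along its height); the cube at (-3, 9.5) is absent (z outside [13, 19]); After the difference (first − rest): starting from the r=6.5 cylinder, the 25×8.5 cube at (16, 5.5) misses the remaining region (no effect); the r=2.5 cylinder at (9.5, 15) misses the remaining region (no effect) — 1 connected region. Overall, the cross-section is a single solid region. The nearest boundary edge runs (4.60, -4.60)→(3.25, -5.63); distance from the point to it = 2.87 mm. The point is inside the cross-section and 2.87 mm from the nearest boundary — more than the 0.8 mm shell width (1 × 0.8), so it's in the infill interior.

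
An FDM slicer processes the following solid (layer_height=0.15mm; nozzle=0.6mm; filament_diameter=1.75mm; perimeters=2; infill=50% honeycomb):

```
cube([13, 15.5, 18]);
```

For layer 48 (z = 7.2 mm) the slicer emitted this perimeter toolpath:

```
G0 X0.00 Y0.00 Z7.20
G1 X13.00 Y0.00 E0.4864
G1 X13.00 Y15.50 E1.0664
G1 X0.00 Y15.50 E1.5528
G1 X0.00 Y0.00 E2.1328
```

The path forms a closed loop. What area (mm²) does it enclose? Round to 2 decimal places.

Apply the shoelace formula to the sequence of (X, Y) vertices; enclosed area = 201.50 mm².

201.50 mm²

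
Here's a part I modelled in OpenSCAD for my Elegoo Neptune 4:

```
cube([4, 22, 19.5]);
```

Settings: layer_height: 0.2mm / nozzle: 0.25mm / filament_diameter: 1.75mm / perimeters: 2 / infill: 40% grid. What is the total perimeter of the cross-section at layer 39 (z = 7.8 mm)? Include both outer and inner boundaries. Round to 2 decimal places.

52.00 mm

At z = 7.8 mm: the cube is present — its section is the full 4×22 rectangle (perimeter 52.00 mm). Overall, the cross-section is a single solid region. Total boundary length (outer) = 52.00 mm.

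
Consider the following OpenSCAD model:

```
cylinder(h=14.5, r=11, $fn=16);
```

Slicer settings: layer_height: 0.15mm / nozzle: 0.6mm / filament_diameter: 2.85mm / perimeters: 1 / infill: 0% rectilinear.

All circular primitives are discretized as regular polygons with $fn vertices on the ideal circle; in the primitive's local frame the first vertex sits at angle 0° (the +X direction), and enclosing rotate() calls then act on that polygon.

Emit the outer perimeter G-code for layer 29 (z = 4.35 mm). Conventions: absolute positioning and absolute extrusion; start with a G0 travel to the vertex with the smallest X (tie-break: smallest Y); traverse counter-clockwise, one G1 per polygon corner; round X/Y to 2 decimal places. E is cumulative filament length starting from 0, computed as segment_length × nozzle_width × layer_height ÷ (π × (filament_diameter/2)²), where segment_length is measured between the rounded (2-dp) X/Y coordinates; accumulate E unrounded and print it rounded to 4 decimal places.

At z = 4.35 mm: the r=11 cylinder gives a regular 16-gon of circumradius 11 (constant along its height). The outline is a single polygon with 16 vertices. Extrusion per mm of travel: 0.6 × 0.15 / (π × 1.425²) = 0.014108. Accumulating E over each segment gives final E = 0.9688.

G0 X-11.00 Y0.00 Z4.35
G1 X-10.16 Y-4.21 E0.0606
G1 X-7.78 Y-7.78 E0.1211
G1 X-4.21 Y-10.16 E0.1816
G1 X0.00 Y-11.00 E0.2422
G1 X4.21 Y-10.16 E0.3028
G1 X7.78 Y-7.78 E0.3633
G1 X10.16 Y-4.21 E0.4238
G1 X11.00 Y0.00 E0.4844
G1 X10.16 Y4.21 E0.5450
G1 X7.78 Y7.78 E0.6055
G1 X4.21 Y10.16 E0.6660
G1 X0.00 Y11.00 E0.7266
G1 X-4.21 Y10.16 E0.7871
G1 X-7.78 Y7.78 E0.8477
G1 X-10.16 Y4.21 E0.9082
G1 X-11.00 Y0.00 E0.9688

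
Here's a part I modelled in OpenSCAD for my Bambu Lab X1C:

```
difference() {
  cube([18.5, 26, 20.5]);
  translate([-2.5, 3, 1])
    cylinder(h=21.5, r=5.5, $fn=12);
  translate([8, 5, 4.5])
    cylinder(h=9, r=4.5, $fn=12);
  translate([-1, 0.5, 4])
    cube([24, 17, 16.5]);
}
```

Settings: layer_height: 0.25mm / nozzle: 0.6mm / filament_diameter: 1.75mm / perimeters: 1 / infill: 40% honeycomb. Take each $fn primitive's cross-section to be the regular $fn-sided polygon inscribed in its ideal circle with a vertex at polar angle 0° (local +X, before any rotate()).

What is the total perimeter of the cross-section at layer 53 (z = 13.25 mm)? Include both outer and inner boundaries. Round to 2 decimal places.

At z = 13.25 mm: the 18.5×26 cube contributes its full rectangle (perimeter 89.00 mm); the r=5.5 cylinder at (-2.5, 3) contributes a regular 12-gon of circumradius 5.5 (perimeter = 2·12·5.500·sin(180°/12) = 34.16 mm); the cylinder at (8, 5): section is a regular 12-gon, circumradius r=4.5 (perimeter = 2·12·4.500·sin(180°/12) = 27.95 mm); the cube at (-1, 0.5) (footprint 24×17) is included at this height (perimeter 82.00 mm); After the difference (first − rest): starting from the 18.5×26 cube, the r=5.5 cylinder at (-2.5, 3) partially overlaps it — only the 17.55 mm² overlap (of its 90.75 mm²) is removed, clipping the outline; the r=4.5 cylinder at (8, 5) lies wholly inside it (removes its full 60.75 mm² and its 27.95 mm outline becomes a hole wall); the 24×17 cube at (-1, 0.5) partially overlaps it — only the 237.31 mm² overlap (of its 408.00 mm²) is removed, clipping the outline — boundary = 87.77 mm. Overall, the cross-section has 2 separate islands. Total boundary length (outer) = 87.77 mm.

87.77 mm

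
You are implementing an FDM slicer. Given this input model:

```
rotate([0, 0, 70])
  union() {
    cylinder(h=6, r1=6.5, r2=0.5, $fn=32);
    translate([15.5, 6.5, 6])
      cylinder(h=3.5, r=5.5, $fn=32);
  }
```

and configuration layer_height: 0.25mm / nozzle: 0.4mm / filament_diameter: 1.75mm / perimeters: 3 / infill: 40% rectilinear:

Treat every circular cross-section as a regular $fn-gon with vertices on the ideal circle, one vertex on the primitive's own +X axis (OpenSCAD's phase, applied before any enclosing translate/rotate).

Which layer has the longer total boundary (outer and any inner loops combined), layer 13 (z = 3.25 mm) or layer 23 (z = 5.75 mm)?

Layer 13 (z = 3.25): the cone (r1=6.5→r2=0.5) has section circumradius 3.250 here — a regular 32-gon (perimeter = 2·32·3.250·sin(180°/32) = 20.39 mm); the cylinder at (15.5, 6.5) is absent (z outside [6, 9.5]); Combining (union): only the cone is present, so the union is just that shape — boundary = 20.39 mm; (whole slice rotated 70° about Z — lengths, areas and connectivity unchanged). So its perimeter = 20.39 mm. Layer 23 (z = 5.75): the cone: at t=0.958 of its height the radius interpolates to r₁+(r₂−r₁)t = 0.750, giving a regular 32-gon of that circumradius (perimeter = 2·32·0.750·sin(180°/32) = 4.70 mm); the cylinder at (15.5, 6.5) is absent (z outside [6, 9.5]); Combining (union): only the cone is present, so the union is just that shape — boundary = 4.70 mm; (whole slice rotated 70° about Z — lengths, areas and connectivity unchanged). So its perimeter = 4.70 mm. Layer 13 is larger (20.39 vs 4.70 mm).

layer 13 (z = 3.25 mm)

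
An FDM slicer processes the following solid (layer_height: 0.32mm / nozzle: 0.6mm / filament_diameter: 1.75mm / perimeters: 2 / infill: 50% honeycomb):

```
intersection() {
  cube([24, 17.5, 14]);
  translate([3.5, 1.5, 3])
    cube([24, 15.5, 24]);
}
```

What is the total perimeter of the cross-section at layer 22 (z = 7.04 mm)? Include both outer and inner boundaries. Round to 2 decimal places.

72.00 mm

At z = 7.04 mm: the cube is present — its section is the full 24×17.5 rectangle (perimeter 83.00 mm); the 24×15.5 cube at (3.5, 1.5) contributes its full rectangle (perimeter 79.00 mm); After intersecting: the 24×15.5 cube at (3.5, 1.5) partially overlaps the 24×17.5 cube; clipping to the common part keeps 317.75 mm² — boundary = 72.00 mm. Overall, the cross-section is a single solid region. Total boundary length (outer) = 72.00 mm.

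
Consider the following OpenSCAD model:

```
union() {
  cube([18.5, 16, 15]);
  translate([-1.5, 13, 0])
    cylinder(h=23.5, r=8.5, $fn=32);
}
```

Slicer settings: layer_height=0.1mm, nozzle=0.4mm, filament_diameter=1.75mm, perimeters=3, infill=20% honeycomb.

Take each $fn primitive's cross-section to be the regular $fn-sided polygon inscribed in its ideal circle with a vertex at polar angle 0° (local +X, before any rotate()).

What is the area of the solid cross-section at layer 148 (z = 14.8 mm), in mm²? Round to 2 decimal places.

At z = 14.8 mm: the 18.5×16 cube contributes its full rectangle (area 296.00 mm²); the r=8.5 cylinder at (-1.5, 13) gives a regular 32-gon of circumradius 8.5 (constant along its height) (area = (32/2)·8.500²·sin(360°/32) = 225.52 mm²); Merging all regions: the regions partially overlap — summed areas 521.52 mm² minus the doubly-counted overlap 64.11 mm² gives 457.41 mm² — area = 457.41 mm². Overall, the cross-section is a single solid region. Net area = 457.41 mm².

457.41 mm²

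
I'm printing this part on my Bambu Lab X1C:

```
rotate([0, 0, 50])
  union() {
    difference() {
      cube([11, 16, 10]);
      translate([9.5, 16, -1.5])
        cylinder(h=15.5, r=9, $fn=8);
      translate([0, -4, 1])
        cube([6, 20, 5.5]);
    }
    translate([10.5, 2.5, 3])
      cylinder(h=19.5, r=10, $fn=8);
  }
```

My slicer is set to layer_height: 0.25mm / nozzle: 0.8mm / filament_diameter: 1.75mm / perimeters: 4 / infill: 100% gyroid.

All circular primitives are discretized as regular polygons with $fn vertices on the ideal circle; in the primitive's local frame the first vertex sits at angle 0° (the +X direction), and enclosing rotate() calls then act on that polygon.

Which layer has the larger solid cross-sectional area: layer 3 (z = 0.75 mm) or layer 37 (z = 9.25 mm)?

Layer 3 (z = 0.75): the cube is present — its section is the full 11×16 rectangle (area 176.00 mm²); the r=9 cylinder at (9.5, 16) contributes a regular 8-gon of circumradius 9 (area = (8/2)·9.000²·sin(360°/8) = 229.10 mm²); the cube at (0, -4) does not reach this height (z outside [1, 6.5]); Taking the first minus the rest: starting from the 11×16 cube (176.00 mm²), the r=9 cylinder at (9.5, 16) partially overlaps it — only the 70.31 mm² overlap (of its 229.10 mm²) is removed, clipping the outline — area = 105.69 mm²; the cylinder at (10.5, 2.5) does not reach this height (z outside [3, 22.5]); Combining (union): only that combined region is present, so the union is just that shape — area = 105.69 mm²; (whole slice rotated 50° about Z — lengths, areas and connectivity unchanged). So its area = 105.69 mm². Layer 37 (z = 9.25): the cube is present — its section is the full 11×16 rectangle (area 176.00 mm²); the cylinder at (9.5, 16): section is a regular 8-gon, circumradius r=9 (area = (8/2)·9.000²·sin(360°/8) = 229.10 mm²); the cube at (0, -4) is absent (z outside [1, 6.5]); Subtracting the remaining from the first: starting from the 11×16 cube (176.00 mm²), the r=9 cylinder at (9.5, 16) partially overlaps it — only the 70.31 mm² overlap (of its 229.10 mm²) is removed, clipping the outline — area = 105.69 mm²; the r=10 cylinder at (10.5, 2.5) gives a regular 8-gon of circumradius 10 (constant along its height) (area = (8/2)·10.000²·sin(360°/8) = 282.84 mm²); Taking the union: the regions partially overlap — summed areas 388.53 mm² minus the doubly-counted overlap 77.48 mm² gives 311.05 mm² — area = 311.05 mm²; (whole slice rotated 50° about Z — lengths, areas and connectivity unchanged). So its area = 311.05 mm². Layer 37 is larger (311.05 vs 105.69 mm²).

layer 37 (z = 9.25 mm)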